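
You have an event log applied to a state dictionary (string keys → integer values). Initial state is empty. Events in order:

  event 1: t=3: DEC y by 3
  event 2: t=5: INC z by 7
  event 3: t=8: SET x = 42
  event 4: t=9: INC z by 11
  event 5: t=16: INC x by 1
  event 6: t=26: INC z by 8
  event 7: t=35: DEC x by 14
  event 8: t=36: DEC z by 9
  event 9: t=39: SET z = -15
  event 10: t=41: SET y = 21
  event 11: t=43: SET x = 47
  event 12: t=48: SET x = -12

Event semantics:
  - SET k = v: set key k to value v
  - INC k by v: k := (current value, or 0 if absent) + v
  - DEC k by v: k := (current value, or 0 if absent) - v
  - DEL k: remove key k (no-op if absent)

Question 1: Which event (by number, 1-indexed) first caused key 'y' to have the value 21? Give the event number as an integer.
Looking for first event where y becomes 21:
  event 1: y = -3
  event 2: y = -3
  event 3: y = -3
  event 4: y = -3
  event 5: y = -3
  event 6: y = -3
  event 7: y = -3
  event 8: y = -3
  event 9: y = -3
  event 10: y -3 -> 21  <-- first match

Answer: 10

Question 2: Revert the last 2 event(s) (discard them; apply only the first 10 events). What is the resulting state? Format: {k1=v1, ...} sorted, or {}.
Answer: {x=29, y=21, z=-15}

Derivation:
Keep first 10 events (discard last 2):
  after event 1 (t=3: DEC y by 3): {y=-3}
  after event 2 (t=5: INC z by 7): {y=-3, z=7}
  after event 3 (t=8: SET x = 42): {x=42, y=-3, z=7}
  after event 4 (t=9: INC z by 11): {x=42, y=-3, z=18}
  after event 5 (t=16: INC x by 1): {x=43, y=-3, z=18}
  after event 6 (t=26: INC z by 8): {x=43, y=-3, z=26}
  after event 7 (t=35: DEC x by 14): {x=29, y=-3, z=26}
  after event 8 (t=36: DEC z by 9): {x=29, y=-3, z=17}
  after event 9 (t=39: SET z = -15): {x=29, y=-3, z=-15}
  after event 10 (t=41: SET y = 21): {x=29, y=21, z=-15}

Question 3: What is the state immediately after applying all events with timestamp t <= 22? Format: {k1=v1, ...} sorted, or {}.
Apply events with t <= 22 (5 events):
  after event 1 (t=3: DEC y by 3): {y=-3}
  after event 2 (t=5: INC z by 7): {y=-3, z=7}
  after event 3 (t=8: SET x = 42): {x=42, y=-3, z=7}
  after event 4 (t=9: INC z by 11): {x=42, y=-3, z=18}
  after event 5 (t=16: INC x by 1): {x=43, y=-3, z=18}

Answer: {x=43, y=-3, z=18}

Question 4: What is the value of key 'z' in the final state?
Track key 'z' through all 12 events:
  event 1 (t=3: DEC y by 3): z unchanged
  event 2 (t=5: INC z by 7): z (absent) -> 7
  event 3 (t=8: SET x = 42): z unchanged
  event 4 (t=9: INC z by 11): z 7 -> 18
  event 5 (t=16: INC x by 1): z unchanged
  event 6 (t=26: INC z by 8): z 18 -> 26
  event 7 (t=35: DEC x by 14): z unchanged
  event 8 (t=36: DEC z by 9): z 26 -> 17
  event 9 (t=39: SET z = -15): z 17 -> -15
  event 10 (t=41: SET y = 21): z unchanged
  event 11 (t=43: SET x = 47): z unchanged
  event 12 (t=48: SET x = -12): z unchanged
Final: z = -15

Answer: -15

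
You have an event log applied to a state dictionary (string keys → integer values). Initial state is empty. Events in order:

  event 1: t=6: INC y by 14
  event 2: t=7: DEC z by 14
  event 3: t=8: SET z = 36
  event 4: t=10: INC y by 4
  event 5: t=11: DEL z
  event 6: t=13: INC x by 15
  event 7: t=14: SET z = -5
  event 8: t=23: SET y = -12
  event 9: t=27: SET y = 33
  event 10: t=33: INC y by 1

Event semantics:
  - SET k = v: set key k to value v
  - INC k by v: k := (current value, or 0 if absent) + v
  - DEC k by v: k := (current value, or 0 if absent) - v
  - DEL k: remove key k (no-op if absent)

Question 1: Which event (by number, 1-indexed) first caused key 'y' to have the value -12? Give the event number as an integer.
Looking for first event where y becomes -12:
  event 1: y = 14
  event 2: y = 14
  event 3: y = 14
  event 4: y = 18
  event 5: y = 18
  event 6: y = 18
  event 7: y = 18
  event 8: y 18 -> -12  <-- first match

Answer: 8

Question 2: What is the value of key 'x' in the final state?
Answer: 15

Derivation:
Track key 'x' through all 10 events:
  event 1 (t=6: INC y by 14): x unchanged
  event 2 (t=7: DEC z by 14): x unchanged
  event 3 (t=8: SET z = 36): x unchanged
  event 4 (t=10: INC y by 4): x unchanged
  event 5 (t=11: DEL z): x unchanged
  event 6 (t=13: INC x by 15): x (absent) -> 15
  event 7 (t=14: SET z = -5): x unchanged
  event 8 (t=23: SET y = -12): x unchanged
  event 9 (t=27: SET y = 33): x unchanged
  event 10 (t=33: INC y by 1): x unchanged
Final: x = 15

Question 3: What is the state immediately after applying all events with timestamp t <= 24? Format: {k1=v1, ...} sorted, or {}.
Answer: {x=15, y=-12, z=-5}

Derivation:
Apply events with t <= 24 (8 events):
  after event 1 (t=6: INC y by 14): {y=14}
  after event 2 (t=7: DEC z by 14): {y=14, z=-14}
  after event 3 (t=8: SET z = 36): {y=14, z=36}
  after event 4 (t=10: INC y by 4): {y=18, z=36}
  after event 5 (t=11: DEL z): {y=18}
  after event 6 (t=13: INC x by 15): {x=15, y=18}
  after event 7 (t=14: SET z = -5): {x=15, y=18, z=-5}
  after event 8 (t=23: SET y = -12): {x=15, y=-12, z=-5}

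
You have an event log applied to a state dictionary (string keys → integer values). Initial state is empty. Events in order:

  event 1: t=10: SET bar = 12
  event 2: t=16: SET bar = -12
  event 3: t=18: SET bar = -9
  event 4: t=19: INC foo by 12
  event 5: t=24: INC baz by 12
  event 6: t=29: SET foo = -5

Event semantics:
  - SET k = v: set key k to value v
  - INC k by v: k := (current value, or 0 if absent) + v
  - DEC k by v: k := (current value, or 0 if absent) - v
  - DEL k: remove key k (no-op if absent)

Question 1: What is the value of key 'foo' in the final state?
Track key 'foo' through all 6 events:
  event 1 (t=10: SET bar = 12): foo unchanged
  event 2 (t=16: SET bar = -12): foo unchanged
  event 3 (t=18: SET bar = -9): foo unchanged
  event 4 (t=19: INC foo by 12): foo (absent) -> 12
  event 5 (t=24: INC baz by 12): foo unchanged
  event 6 (t=29: SET foo = -5): foo 12 -> -5
Final: foo = -5

Answer: -5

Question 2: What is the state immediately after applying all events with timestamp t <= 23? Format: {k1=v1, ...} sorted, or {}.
Apply events with t <= 23 (4 events):
  after event 1 (t=10: SET bar = 12): {bar=12}
  after event 2 (t=16: SET bar = -12): {bar=-12}
  after event 3 (t=18: SET bar = -9): {bar=-9}
  after event 4 (t=19: INC foo by 12): {bar=-9, foo=12}

Answer: {bar=-9, foo=12}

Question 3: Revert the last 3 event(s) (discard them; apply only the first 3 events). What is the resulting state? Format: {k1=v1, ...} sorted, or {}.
Keep first 3 events (discard last 3):
  after event 1 (t=10: SET bar = 12): {bar=12}
  after event 2 (t=16: SET bar = -12): {bar=-12}
  after event 3 (t=18: SET bar = -9): {bar=-9}

Answer: {bar=-9}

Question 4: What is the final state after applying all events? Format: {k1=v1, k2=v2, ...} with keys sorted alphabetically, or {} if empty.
Answer: {bar=-9, baz=12, foo=-5}

Derivation:
  after event 1 (t=10: SET bar = 12): {bar=12}
  after event 2 (t=16: SET bar = -12): {bar=-12}
  after event 3 (t=18: SET bar = -9): {bar=-9}
  after event 4 (t=19: INC foo by 12): {bar=-9, foo=12}
  after event 5 (t=24: INC baz by 12): {bar=-9, baz=12, foo=12}
  after event 6 (t=29: SET foo = -5): {bar=-9, baz=12, foo=-5}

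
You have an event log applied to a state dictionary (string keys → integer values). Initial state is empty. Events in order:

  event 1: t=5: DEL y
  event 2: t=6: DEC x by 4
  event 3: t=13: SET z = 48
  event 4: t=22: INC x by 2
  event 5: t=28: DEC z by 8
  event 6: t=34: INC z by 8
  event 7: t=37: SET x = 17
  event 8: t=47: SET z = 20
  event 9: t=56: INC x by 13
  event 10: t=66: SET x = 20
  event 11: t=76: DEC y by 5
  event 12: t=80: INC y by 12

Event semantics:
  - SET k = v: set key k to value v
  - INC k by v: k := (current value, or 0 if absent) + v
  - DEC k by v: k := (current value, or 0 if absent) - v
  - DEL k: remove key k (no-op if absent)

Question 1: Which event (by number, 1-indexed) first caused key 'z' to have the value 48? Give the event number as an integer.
Looking for first event where z becomes 48:
  event 3: z (absent) -> 48  <-- first match

Answer: 3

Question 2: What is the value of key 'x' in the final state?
Track key 'x' through all 12 events:
  event 1 (t=5: DEL y): x unchanged
  event 2 (t=6: DEC x by 4): x (absent) -> -4
  event 3 (t=13: SET z = 48): x unchanged
  event 4 (t=22: INC x by 2): x -4 -> -2
  event 5 (t=28: DEC z by 8): x unchanged
  event 6 (t=34: INC z by 8): x unchanged
  event 7 (t=37: SET x = 17): x -2 -> 17
  event 8 (t=47: SET z = 20): x unchanged
  event 9 (t=56: INC x by 13): x 17 -> 30
  event 10 (t=66: SET x = 20): x 30 -> 20
  event 11 (t=76: DEC y by 5): x unchanged
  event 12 (t=80: INC y by 12): x unchanged
Final: x = 20

Answer: 20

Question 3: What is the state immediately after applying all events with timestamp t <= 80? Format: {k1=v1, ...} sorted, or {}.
Answer: {x=20, y=7, z=20}

Derivation:
Apply events with t <= 80 (12 events):
  after event 1 (t=5: DEL y): {}
  after event 2 (t=6: DEC x by 4): {x=-4}
  after event 3 (t=13: SET z = 48): {x=-4, z=48}
  after event 4 (t=22: INC x by 2): {x=-2, z=48}
  after event 5 (t=28: DEC z by 8): {x=-2, z=40}
  after event 6 (t=34: INC z by 8): {x=-2, z=48}
  after event 7 (t=37: SET x = 17): {x=17, z=48}
  after event 8 (t=47: SET z = 20): {x=17, z=20}
  after event 9 (t=56: INC x by 13): {x=30, z=20}
  after event 10 (t=66: SET x = 20): {x=20, z=20}
  after event 11 (t=76: DEC y by 5): {x=20, y=-5, z=20}
  after event 12 (t=80: INC y by 12): {x=20, y=7, z=20}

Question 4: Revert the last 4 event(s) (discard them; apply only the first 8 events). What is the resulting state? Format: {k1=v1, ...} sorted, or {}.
Keep first 8 events (discard last 4):
  after event 1 (t=5: DEL y): {}
  after event 2 (t=6: DEC x by 4): {x=-4}
  after event 3 (t=13: SET z = 48): {x=-4, z=48}
  after event 4 (t=22: INC x by 2): {x=-2, z=48}
  after event 5 (t=28: DEC z by 8): {x=-2, z=40}
  after event 6 (t=34: INC z by 8): {x=-2, z=48}
  after event 7 (t=37: SET x = 17): {x=17, z=48}
  after event 8 (t=47: SET z = 20): {x=17, z=20}

Answer: {x=17, z=20}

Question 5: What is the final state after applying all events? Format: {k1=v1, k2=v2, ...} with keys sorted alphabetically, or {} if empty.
Answer: {x=20, y=7, z=20}

Derivation:
  after event 1 (t=5: DEL y): {}
  after event 2 (t=6: DEC x by 4): {x=-4}
  after event 3 (t=13: SET z = 48): {x=-4, z=48}
  after event 4 (t=22: INC x by 2): {x=-2, z=48}
  after event 5 (t=28: DEC z by 8): {x=-2, z=40}
  after event 6 (t=34: INC z by 8): {x=-2, z=48}
  after event 7 (t=37: SET x = 17): {x=17, z=48}
  after event 8 (t=47: SET z = 20): {x=17, z=20}
  after event 9 (t=56: INC x by 13): {x=30, z=20}
  after event 10 (t=66: SET x = 20): {x=20, z=20}
  after event 11 (t=76: DEC y by 5): {x=20, y=-5, z=20}
  after event 12 (t=80: INC y by 12): {x=20, y=7, z=20}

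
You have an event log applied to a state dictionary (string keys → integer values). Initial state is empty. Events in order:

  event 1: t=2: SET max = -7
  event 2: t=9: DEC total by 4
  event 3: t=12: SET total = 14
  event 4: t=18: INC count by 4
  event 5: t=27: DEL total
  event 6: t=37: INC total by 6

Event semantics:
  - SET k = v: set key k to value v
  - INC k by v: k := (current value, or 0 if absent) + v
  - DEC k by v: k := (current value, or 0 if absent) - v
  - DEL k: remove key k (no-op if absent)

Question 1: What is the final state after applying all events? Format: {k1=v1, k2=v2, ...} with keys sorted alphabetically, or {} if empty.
  after event 1 (t=2: SET max = -7): {max=-7}
  after event 2 (t=9: DEC total by 4): {max=-7, total=-4}
  after event 3 (t=12: SET total = 14): {max=-7, total=14}
  after event 4 (t=18: INC count by 4): {count=4, max=-7, total=14}
  after event 5 (t=27: DEL total): {count=4, max=-7}
  after event 6 (t=37: INC total by 6): {count=4, max=-7, total=6}

Answer: {count=4, max=-7, total=6}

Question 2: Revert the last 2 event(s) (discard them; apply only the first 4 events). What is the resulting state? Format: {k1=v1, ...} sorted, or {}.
Keep first 4 events (discard last 2):
  after event 1 (t=2: SET max = -7): {max=-7}
  after event 2 (t=9: DEC total by 4): {max=-7, total=-4}
  after event 3 (t=12: SET total = 14): {max=-7, total=14}
  after event 4 (t=18: INC count by 4): {count=4, max=-7, total=14}

Answer: {count=4, max=-7, total=14}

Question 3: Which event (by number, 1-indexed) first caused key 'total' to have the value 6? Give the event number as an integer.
Looking for first event where total becomes 6:
  event 2: total = -4
  event 3: total = 14
  event 4: total = 14
  event 5: total = (absent)
  event 6: total (absent) -> 6  <-- first match

Answer: 6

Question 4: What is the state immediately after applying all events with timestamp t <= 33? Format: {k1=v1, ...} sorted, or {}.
Answer: {count=4, max=-7}

Derivation:
Apply events with t <= 33 (5 events):
  after event 1 (t=2: SET max = -7): {max=-7}
  after event 2 (t=9: DEC total by 4): {max=-7, total=-4}
  after event 3 (t=12: SET total = 14): {max=-7, total=14}
  after event 4 (t=18: INC count by 4): {count=4, max=-7, total=14}
  after event 5 (t=27: DEL total): {count=4, max=-7}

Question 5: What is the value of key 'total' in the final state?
Track key 'total' through all 6 events:
  event 1 (t=2: SET max = -7): total unchanged
  event 2 (t=9: DEC total by 4): total (absent) -> -4
  event 3 (t=12: SET total = 14): total -4 -> 14
  event 4 (t=18: INC count by 4): total unchanged
  event 5 (t=27: DEL total): total 14 -> (absent)
  event 6 (t=37: INC total by 6): total (absent) -> 6
Final: total = 6

Answer: 6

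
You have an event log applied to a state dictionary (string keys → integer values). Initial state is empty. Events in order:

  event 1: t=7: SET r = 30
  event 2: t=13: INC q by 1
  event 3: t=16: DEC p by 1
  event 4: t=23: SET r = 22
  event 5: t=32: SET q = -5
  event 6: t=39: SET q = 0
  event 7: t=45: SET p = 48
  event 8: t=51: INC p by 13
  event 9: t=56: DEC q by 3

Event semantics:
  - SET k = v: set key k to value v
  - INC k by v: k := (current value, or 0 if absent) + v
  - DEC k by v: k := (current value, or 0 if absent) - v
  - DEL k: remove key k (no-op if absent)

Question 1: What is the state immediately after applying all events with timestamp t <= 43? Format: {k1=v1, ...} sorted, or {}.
Apply events with t <= 43 (6 events):
  after event 1 (t=7: SET r = 30): {r=30}
  after event 2 (t=13: INC q by 1): {q=1, r=30}
  after event 3 (t=16: DEC p by 1): {p=-1, q=1, r=30}
  after event 4 (t=23: SET r = 22): {p=-1, q=1, r=22}
  after event 5 (t=32: SET q = -5): {p=-1, q=-5, r=22}
  after event 6 (t=39: SET q = 0): {p=-1, q=0, r=22}

Answer: {p=-1, q=0, r=22}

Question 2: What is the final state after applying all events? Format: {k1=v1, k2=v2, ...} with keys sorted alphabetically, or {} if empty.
Answer: {p=61, q=-3, r=22}

Derivation:
  after event 1 (t=7: SET r = 30): {r=30}
  after event 2 (t=13: INC q by 1): {q=1, r=30}
  after event 3 (t=16: DEC p by 1): {p=-1, q=1, r=30}
  after event 4 (t=23: SET r = 22): {p=-1, q=1, r=22}
  after event 5 (t=32: SET q = -5): {p=-1, q=-5, r=22}
  after event 6 (t=39: SET q = 0): {p=-1, q=0, r=22}
  after event 7 (t=45: SET p = 48): {p=48, q=0, r=22}
  after event 8 (t=51: INC p by 13): {p=61, q=0, r=22}
  after event 9 (t=56: DEC q by 3): {p=61, q=-3, r=22}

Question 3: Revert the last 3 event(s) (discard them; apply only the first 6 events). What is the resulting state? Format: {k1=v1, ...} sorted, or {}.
Answer: {p=-1, q=0, r=22}

Derivation:
Keep first 6 events (discard last 3):
  after event 1 (t=7: SET r = 30): {r=30}
  after event 2 (t=13: INC q by 1): {q=1, r=30}
  after event 3 (t=16: DEC p by 1): {p=-1, q=1, r=30}
  after event 4 (t=23: SET r = 22): {p=-1, q=1, r=22}
  after event 5 (t=32: SET q = -5): {p=-1, q=-5, r=22}
  after event 6 (t=39: SET q = 0): {p=-1, q=0, r=22}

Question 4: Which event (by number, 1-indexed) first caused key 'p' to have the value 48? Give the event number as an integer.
Looking for first event where p becomes 48:
  event 3: p = -1
  event 4: p = -1
  event 5: p = -1
  event 6: p = -1
  event 7: p -1 -> 48  <-- first match

Answer: 7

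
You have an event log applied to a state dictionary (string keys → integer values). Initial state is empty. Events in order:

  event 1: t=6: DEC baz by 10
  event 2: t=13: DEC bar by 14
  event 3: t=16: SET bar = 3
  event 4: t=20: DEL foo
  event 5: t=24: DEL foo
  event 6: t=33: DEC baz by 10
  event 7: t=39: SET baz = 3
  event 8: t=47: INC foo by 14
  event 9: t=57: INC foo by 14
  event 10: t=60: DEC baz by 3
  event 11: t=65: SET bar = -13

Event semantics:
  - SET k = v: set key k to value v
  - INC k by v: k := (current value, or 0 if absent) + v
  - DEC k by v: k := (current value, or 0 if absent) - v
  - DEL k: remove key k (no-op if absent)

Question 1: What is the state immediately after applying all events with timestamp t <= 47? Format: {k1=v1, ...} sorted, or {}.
Answer: {bar=3, baz=3, foo=14}

Derivation:
Apply events with t <= 47 (8 events):
  after event 1 (t=6: DEC baz by 10): {baz=-10}
  after event 2 (t=13: DEC bar by 14): {bar=-14, baz=-10}
  after event 3 (t=16: SET bar = 3): {bar=3, baz=-10}
  after event 4 (t=20: DEL foo): {bar=3, baz=-10}
  after event 5 (t=24: DEL foo): {bar=3, baz=-10}
  after event 6 (t=33: DEC baz by 10): {bar=3, baz=-20}
  after event 7 (t=39: SET baz = 3): {bar=3, baz=3}
  after event 8 (t=47: INC foo by 14): {bar=3, baz=3, foo=14}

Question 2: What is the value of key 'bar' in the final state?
Track key 'bar' through all 11 events:
  event 1 (t=6: DEC baz by 10): bar unchanged
  event 2 (t=13: DEC bar by 14): bar (absent) -> -14
  event 3 (t=16: SET bar = 3): bar -14 -> 3
  event 4 (t=20: DEL foo): bar unchanged
  event 5 (t=24: DEL foo): bar unchanged
  event 6 (t=33: DEC baz by 10): bar unchanged
  event 7 (t=39: SET baz = 3): bar unchanged
  event 8 (t=47: INC foo by 14): bar unchanged
  event 9 (t=57: INC foo by 14): bar unchanged
  event 10 (t=60: DEC baz by 3): bar unchanged
  event 11 (t=65: SET bar = -13): bar 3 -> -13
Final: bar = -13

Answer: -13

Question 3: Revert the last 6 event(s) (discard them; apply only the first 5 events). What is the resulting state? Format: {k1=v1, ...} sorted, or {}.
Keep first 5 events (discard last 6):
  after event 1 (t=6: DEC baz by 10): {baz=-10}
  after event 2 (t=13: DEC bar by 14): {bar=-14, baz=-10}
  after event 3 (t=16: SET bar = 3): {bar=3, baz=-10}
  after event 4 (t=20: DEL foo): {bar=3, baz=-10}
  after event 5 (t=24: DEL foo): {bar=3, baz=-10}

Answer: {bar=3, baz=-10}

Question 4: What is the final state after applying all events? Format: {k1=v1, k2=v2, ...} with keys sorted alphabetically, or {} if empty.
  after event 1 (t=6: DEC baz by 10): {baz=-10}
  after event 2 (t=13: DEC bar by 14): {bar=-14, baz=-10}
  after event 3 (t=16: SET bar = 3): {bar=3, baz=-10}
  after event 4 (t=20: DEL foo): {bar=3, baz=-10}
  after event 5 (t=24: DEL foo): {bar=3, baz=-10}
  after event 6 (t=33: DEC baz by 10): {bar=3, baz=-20}
  after event 7 (t=39: SET baz = 3): {bar=3, baz=3}
  after event 8 (t=47: INC foo by 14): {bar=3, baz=3, foo=14}
  after event 9 (t=57: INC foo by 14): {bar=3, baz=3, foo=28}
  after event 10 (t=60: DEC baz by 3): {bar=3, baz=0, foo=28}
  after event 11 (t=65: SET bar = -13): {bar=-13, baz=0, foo=28}

Answer: {bar=-13, baz=0, foo=28}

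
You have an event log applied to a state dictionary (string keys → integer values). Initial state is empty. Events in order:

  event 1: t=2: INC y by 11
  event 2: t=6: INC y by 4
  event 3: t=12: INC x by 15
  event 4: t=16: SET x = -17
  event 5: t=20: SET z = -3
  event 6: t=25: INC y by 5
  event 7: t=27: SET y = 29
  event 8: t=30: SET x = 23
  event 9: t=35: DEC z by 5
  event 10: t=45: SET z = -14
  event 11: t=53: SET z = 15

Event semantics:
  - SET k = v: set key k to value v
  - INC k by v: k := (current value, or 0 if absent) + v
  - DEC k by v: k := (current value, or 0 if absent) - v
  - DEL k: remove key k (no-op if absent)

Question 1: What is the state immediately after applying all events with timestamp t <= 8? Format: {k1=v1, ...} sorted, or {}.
Answer: {y=15}

Derivation:
Apply events with t <= 8 (2 events):
  after event 1 (t=2: INC y by 11): {y=11}
  after event 2 (t=6: INC y by 4): {y=15}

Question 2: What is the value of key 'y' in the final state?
Track key 'y' through all 11 events:
  event 1 (t=2: INC y by 11): y (absent) -> 11
  event 2 (t=6: INC y by 4): y 11 -> 15
  event 3 (t=12: INC x by 15): y unchanged
  event 4 (t=16: SET x = -17): y unchanged
  event 5 (t=20: SET z = -3): y unchanged
  event 6 (t=25: INC y by 5): y 15 -> 20
  event 7 (t=27: SET y = 29): y 20 -> 29
  event 8 (t=30: SET x = 23): y unchanged
  event 9 (t=35: DEC z by 5): y unchanged
  event 10 (t=45: SET z = -14): y unchanged
  event 11 (t=53: SET z = 15): y unchanged
Final: y = 29

Answer: 29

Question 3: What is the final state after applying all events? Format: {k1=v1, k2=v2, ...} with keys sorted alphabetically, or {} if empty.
  after event 1 (t=2: INC y by 11): {y=11}
  after event 2 (t=6: INC y by 4): {y=15}
  after event 3 (t=12: INC x by 15): {x=15, y=15}
  after event 4 (t=16: SET x = -17): {x=-17, y=15}
  after event 5 (t=20: SET z = -3): {x=-17, y=15, z=-3}
  after event 6 (t=25: INC y by 5): {x=-17, y=20, z=-3}
  after event 7 (t=27: SET y = 29): {x=-17, y=29, z=-3}
  after event 8 (t=30: SET x = 23): {x=23, y=29, z=-3}
  after event 9 (t=35: DEC z by 5): {x=23, y=29, z=-8}
  after event 10 (t=45: SET z = -14): {x=23, y=29, z=-14}
  after event 11 (t=53: SET z = 15): {x=23, y=29, z=15}

Answer: {x=23, y=29, z=15}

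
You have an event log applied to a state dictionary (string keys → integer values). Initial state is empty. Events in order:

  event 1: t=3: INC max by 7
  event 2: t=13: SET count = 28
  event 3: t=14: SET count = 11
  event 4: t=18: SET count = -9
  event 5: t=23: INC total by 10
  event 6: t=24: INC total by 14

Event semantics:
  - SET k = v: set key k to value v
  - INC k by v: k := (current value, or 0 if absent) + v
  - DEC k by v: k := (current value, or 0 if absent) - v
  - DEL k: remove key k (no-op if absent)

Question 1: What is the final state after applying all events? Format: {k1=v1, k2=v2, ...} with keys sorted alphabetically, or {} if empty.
Answer: {count=-9, max=7, total=24}

Derivation:
  after event 1 (t=3: INC max by 7): {max=7}
  after event 2 (t=13: SET count = 28): {count=28, max=7}
  after event 3 (t=14: SET count = 11): {count=11, max=7}
  after event 4 (t=18: SET count = -9): {count=-9, max=7}
  after event 5 (t=23: INC total by 10): {count=-9, max=7, total=10}
  after event 6 (t=24: INC total by 14): {count=-9, max=7, total=24}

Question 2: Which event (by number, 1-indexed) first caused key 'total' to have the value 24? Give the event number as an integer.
Looking for first event where total becomes 24:
  event 5: total = 10
  event 6: total 10 -> 24  <-- first match

Answer: 6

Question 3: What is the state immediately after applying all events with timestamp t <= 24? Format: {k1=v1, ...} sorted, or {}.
Answer: {count=-9, max=7, total=24}

Derivation:
Apply events with t <= 24 (6 events):
  after event 1 (t=3: INC max by 7): {max=7}
  after event 2 (t=13: SET count = 28): {count=28, max=7}
  after event 3 (t=14: SET count = 11): {count=11, max=7}
  after event 4 (t=18: SET count = -9): {count=-9, max=7}
  after event 5 (t=23: INC total by 10): {count=-9, max=7, total=10}
  after event 6 (t=24: INC total by 14): {count=-9, max=7, total=24}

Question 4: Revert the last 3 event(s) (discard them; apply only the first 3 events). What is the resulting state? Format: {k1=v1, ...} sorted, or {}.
Keep first 3 events (discard last 3):
  after event 1 (t=3: INC max by 7): {max=7}
  after event 2 (t=13: SET count = 28): {count=28, max=7}
  after event 3 (t=14: SET count = 11): {count=11, max=7}

Answer: {count=11, max=7}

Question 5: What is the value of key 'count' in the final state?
Answer: -9

Derivation:
Track key 'count' through all 6 events:
  event 1 (t=3: INC max by 7): count unchanged
  event 2 (t=13: SET count = 28): count (absent) -> 28
  event 3 (t=14: SET count = 11): count 28 -> 11
  event 4 (t=18: SET count = -9): count 11 -> -9
  event 5 (t=23: INC total by 10): count unchanged
  event 6 (t=24: INC total by 14): count unchanged
Final: count = -9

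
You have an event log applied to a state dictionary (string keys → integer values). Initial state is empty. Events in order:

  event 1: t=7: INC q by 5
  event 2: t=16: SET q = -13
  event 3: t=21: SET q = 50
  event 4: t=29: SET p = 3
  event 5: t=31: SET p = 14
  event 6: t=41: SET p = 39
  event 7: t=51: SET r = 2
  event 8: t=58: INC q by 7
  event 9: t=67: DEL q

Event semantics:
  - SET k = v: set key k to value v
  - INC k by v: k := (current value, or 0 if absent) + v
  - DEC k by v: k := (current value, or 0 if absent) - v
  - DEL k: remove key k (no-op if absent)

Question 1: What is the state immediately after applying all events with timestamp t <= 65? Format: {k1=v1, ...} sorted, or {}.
Apply events with t <= 65 (8 events):
  after event 1 (t=7: INC q by 5): {q=5}
  after event 2 (t=16: SET q = -13): {q=-13}
  after event 3 (t=21: SET q = 50): {q=50}
  after event 4 (t=29: SET p = 3): {p=3, q=50}
  after event 5 (t=31: SET p = 14): {p=14, q=50}
  after event 6 (t=41: SET p = 39): {p=39, q=50}
  after event 7 (t=51: SET r = 2): {p=39, q=50, r=2}
  after event 8 (t=58: INC q by 7): {p=39, q=57, r=2}

Answer: {p=39, q=57, r=2}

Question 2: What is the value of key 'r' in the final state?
Track key 'r' through all 9 events:
  event 1 (t=7: INC q by 5): r unchanged
  event 2 (t=16: SET q = -13): r unchanged
  event 3 (t=21: SET q = 50): r unchanged
  event 4 (t=29: SET p = 3): r unchanged
  event 5 (t=31: SET p = 14): r unchanged
  event 6 (t=41: SET p = 39): r unchanged
  event 7 (t=51: SET r = 2): r (absent) -> 2
  event 8 (t=58: INC q by 7): r unchanged
  event 9 (t=67: DEL q): r unchanged
Final: r = 2

Answer: 2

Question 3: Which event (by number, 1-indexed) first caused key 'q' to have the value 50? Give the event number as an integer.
Answer: 3

Derivation:
Looking for first event where q becomes 50:
  event 1: q = 5
  event 2: q = -13
  event 3: q -13 -> 50  <-- first match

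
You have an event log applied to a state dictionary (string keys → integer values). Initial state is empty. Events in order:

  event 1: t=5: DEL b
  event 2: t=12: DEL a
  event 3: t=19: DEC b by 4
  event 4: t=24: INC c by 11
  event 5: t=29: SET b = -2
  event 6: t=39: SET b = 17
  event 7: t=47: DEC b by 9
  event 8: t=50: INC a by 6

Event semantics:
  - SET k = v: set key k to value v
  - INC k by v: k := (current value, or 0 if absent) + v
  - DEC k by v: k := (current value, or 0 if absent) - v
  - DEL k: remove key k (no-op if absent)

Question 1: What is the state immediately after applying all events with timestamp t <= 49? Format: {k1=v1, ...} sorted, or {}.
Apply events with t <= 49 (7 events):
  after event 1 (t=5: DEL b): {}
  after event 2 (t=12: DEL a): {}
  after event 3 (t=19: DEC b by 4): {b=-4}
  after event 4 (t=24: INC c by 11): {b=-4, c=11}
  after event 5 (t=29: SET b = -2): {b=-2, c=11}
  after event 6 (t=39: SET b = 17): {b=17, c=11}
  after event 7 (t=47: DEC b by 9): {b=8, c=11}

Answer: {b=8, c=11}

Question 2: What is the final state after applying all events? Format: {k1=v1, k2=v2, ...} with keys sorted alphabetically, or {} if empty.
Answer: {a=6, b=8, c=11}

Derivation:
  after event 1 (t=5: DEL b): {}
  after event 2 (t=12: DEL a): {}
  after event 3 (t=19: DEC b by 4): {b=-4}
  after event 4 (t=24: INC c by 11): {b=-4, c=11}
  after event 5 (t=29: SET b = -2): {b=-2, c=11}
  after event 6 (t=39: SET b = 17): {b=17, c=11}
  after event 7 (t=47: DEC b by 9): {b=8, c=11}
  after event 8 (t=50: INC a by 6): {a=6, b=8, c=11}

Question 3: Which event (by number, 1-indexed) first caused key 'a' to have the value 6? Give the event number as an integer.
Looking for first event where a becomes 6:
  event 8: a (absent) -> 6  <-- first match

Answer: 8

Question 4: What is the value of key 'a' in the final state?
Answer: 6

Derivation:
Track key 'a' through all 8 events:
  event 1 (t=5: DEL b): a unchanged
  event 2 (t=12: DEL a): a (absent) -> (absent)
  event 3 (t=19: DEC b by 4): a unchanged
  event 4 (t=24: INC c by 11): a unchanged
  event 5 (t=29: SET b = -2): a unchanged
  event 6 (t=39: SET b = 17): a unchanged
  event 7 (t=47: DEC b by 9): a unchanged
  event 8 (t=50: INC a by 6): a (absent) -> 6
Final: a = 6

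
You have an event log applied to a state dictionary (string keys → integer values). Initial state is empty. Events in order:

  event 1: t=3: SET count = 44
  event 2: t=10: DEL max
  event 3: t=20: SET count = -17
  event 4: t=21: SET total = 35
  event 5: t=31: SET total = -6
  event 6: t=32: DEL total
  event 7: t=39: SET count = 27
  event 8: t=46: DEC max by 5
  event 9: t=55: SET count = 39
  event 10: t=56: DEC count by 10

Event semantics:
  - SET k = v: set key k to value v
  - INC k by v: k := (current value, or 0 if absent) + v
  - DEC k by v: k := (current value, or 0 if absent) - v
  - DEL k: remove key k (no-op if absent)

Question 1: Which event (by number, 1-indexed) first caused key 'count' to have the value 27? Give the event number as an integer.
Looking for first event where count becomes 27:
  event 1: count = 44
  event 2: count = 44
  event 3: count = -17
  event 4: count = -17
  event 5: count = -17
  event 6: count = -17
  event 7: count -17 -> 27  <-- first match

Answer: 7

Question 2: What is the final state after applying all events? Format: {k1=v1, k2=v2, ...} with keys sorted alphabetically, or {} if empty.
Answer: {count=29, max=-5}

Derivation:
  after event 1 (t=3: SET count = 44): {count=44}
  after event 2 (t=10: DEL max): {count=44}
  after event 3 (t=20: SET count = -17): {count=-17}
  after event 4 (t=21: SET total = 35): {count=-17, total=35}
  after event 5 (t=31: SET total = -6): {count=-17, total=-6}
  after event 6 (t=32: DEL total): {count=-17}
  after event 7 (t=39: SET count = 27): {count=27}
  after event 8 (t=46: DEC max by 5): {count=27, max=-5}
  after event 9 (t=55: SET count = 39): {count=39, max=-5}
  after event 10 (t=56: DEC count by 10): {count=29, max=-5}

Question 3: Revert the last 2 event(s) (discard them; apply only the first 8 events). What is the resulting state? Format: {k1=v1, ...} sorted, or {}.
Answer: {count=27, max=-5}

Derivation:
Keep first 8 events (discard last 2):
  after event 1 (t=3: SET count = 44): {count=44}
  after event 2 (t=10: DEL max): {count=44}
  after event 3 (t=20: SET count = -17): {count=-17}
  after event 4 (t=21: SET total = 35): {count=-17, total=35}
  after event 5 (t=31: SET total = -6): {count=-17, total=-6}
  after event 6 (t=32: DEL total): {count=-17}
  after event 7 (t=39: SET count = 27): {count=27}
  after event 8 (t=46: DEC max by 5): {count=27, max=-5}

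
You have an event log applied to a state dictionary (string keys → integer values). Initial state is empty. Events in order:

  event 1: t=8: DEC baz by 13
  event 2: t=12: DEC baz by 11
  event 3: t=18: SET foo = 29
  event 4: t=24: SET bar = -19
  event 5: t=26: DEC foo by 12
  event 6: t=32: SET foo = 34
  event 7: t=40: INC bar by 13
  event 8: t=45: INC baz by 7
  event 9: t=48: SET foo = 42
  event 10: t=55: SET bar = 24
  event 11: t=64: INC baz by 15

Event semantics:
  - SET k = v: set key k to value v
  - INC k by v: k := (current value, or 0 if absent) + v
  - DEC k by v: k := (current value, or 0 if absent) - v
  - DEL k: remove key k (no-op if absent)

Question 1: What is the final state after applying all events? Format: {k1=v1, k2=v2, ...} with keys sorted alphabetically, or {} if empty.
Answer: {bar=24, baz=-2, foo=42}

Derivation:
  after event 1 (t=8: DEC baz by 13): {baz=-13}
  after event 2 (t=12: DEC baz by 11): {baz=-24}
  after event 3 (t=18: SET foo = 29): {baz=-24, foo=29}
  after event 4 (t=24: SET bar = -19): {bar=-19, baz=-24, foo=29}
  after event 5 (t=26: DEC foo by 12): {bar=-19, baz=-24, foo=17}
  after event 6 (t=32: SET foo = 34): {bar=-19, baz=-24, foo=34}
  after event 7 (t=40: INC bar by 13): {bar=-6, baz=-24, foo=34}
  after event 8 (t=45: INC baz by 7): {bar=-6, baz=-17, foo=34}
  after event 9 (t=48: SET foo = 42): {bar=-6, baz=-17, foo=42}
  after event 10 (t=55: SET bar = 24): {bar=24, baz=-17, foo=42}
  after event 11 (t=64: INC baz by 15): {bar=24, baz=-2, foo=42}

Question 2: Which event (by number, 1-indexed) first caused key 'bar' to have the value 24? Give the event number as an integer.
Answer: 10

Derivation:
Looking for first event where bar becomes 24:
  event 4: bar = -19
  event 5: bar = -19
  event 6: bar = -19
  event 7: bar = -6
  event 8: bar = -6
  event 9: bar = -6
  event 10: bar -6 -> 24  <-- first match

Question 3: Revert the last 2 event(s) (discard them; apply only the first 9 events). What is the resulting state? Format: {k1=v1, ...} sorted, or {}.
Keep first 9 events (discard last 2):
  after event 1 (t=8: DEC baz by 13): {baz=-13}
  after event 2 (t=12: DEC baz by 11): {baz=-24}
  after event 3 (t=18: SET foo = 29): {baz=-24, foo=29}
  after event 4 (t=24: SET bar = -19): {bar=-19, baz=-24, foo=29}
  after event 5 (t=26: DEC foo by 12): {bar=-19, baz=-24, foo=17}
  after event 6 (t=32: SET foo = 34): {bar=-19, baz=-24, foo=34}
  after event 7 (t=40: INC bar by 13): {bar=-6, baz=-24, foo=34}
  after event 8 (t=45: INC baz by 7): {bar=-6, baz=-17, foo=34}
  after event 9 (t=48: SET foo = 42): {bar=-6, baz=-17, foo=42}

Answer: {bar=-6, baz=-17, foo=42}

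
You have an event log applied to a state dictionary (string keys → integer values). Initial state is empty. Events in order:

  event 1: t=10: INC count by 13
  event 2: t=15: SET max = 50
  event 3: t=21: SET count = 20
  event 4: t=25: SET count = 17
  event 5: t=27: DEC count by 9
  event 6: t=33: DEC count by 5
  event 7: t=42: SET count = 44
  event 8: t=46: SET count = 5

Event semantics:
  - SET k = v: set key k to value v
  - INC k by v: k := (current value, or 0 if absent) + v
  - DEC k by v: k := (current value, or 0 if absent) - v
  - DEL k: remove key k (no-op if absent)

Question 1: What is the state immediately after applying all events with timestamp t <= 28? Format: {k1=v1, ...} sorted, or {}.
Apply events with t <= 28 (5 events):
  after event 1 (t=10: INC count by 13): {count=13}
  after event 2 (t=15: SET max = 50): {count=13, max=50}
  after event 3 (t=21: SET count = 20): {count=20, max=50}
  after event 4 (t=25: SET count = 17): {count=17, max=50}
  after event 5 (t=27: DEC count by 9): {count=8, max=50}

Answer: {count=8, max=50}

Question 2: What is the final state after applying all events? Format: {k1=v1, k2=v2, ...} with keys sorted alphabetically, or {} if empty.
  after event 1 (t=10: INC count by 13): {count=13}
  after event 2 (t=15: SET max = 50): {count=13, max=50}
  after event 3 (t=21: SET count = 20): {count=20, max=50}
  after event 4 (t=25: SET count = 17): {count=17, max=50}
  after event 5 (t=27: DEC count by 9): {count=8, max=50}
  after event 6 (t=33: DEC count by 5): {count=3, max=50}
  after event 7 (t=42: SET count = 44): {count=44, max=50}
  after event 8 (t=46: SET count = 5): {count=5, max=50}

Answer: {count=5, max=50}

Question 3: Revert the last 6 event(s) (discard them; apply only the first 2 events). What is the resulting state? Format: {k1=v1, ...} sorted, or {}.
Keep first 2 events (discard last 6):
  after event 1 (t=10: INC count by 13): {count=13}
  after event 2 (t=15: SET max = 50): {count=13, max=50}

Answer: {count=13, max=50}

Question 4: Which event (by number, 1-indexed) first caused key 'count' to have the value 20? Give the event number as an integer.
Looking for first event where count becomes 20:
  event 1: count = 13
  event 2: count = 13
  event 3: count 13 -> 20  <-- first match

Answer: 3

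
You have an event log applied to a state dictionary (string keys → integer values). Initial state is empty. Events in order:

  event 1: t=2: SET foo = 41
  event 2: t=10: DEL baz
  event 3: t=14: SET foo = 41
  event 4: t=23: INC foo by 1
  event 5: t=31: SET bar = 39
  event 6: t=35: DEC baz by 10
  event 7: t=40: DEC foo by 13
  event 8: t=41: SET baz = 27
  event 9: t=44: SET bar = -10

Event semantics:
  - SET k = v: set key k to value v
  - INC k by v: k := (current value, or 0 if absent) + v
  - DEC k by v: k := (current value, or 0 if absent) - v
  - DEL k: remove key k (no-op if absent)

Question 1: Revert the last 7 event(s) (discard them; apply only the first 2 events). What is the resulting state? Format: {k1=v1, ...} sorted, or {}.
Answer: {foo=41}

Derivation:
Keep first 2 events (discard last 7):
  after event 1 (t=2: SET foo = 41): {foo=41}
  after event 2 (t=10: DEL baz): {foo=41}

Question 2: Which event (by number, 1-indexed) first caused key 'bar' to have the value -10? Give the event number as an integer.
Answer: 9

Derivation:
Looking for first event where bar becomes -10:
  event 5: bar = 39
  event 6: bar = 39
  event 7: bar = 39
  event 8: bar = 39
  event 9: bar 39 -> -10  <-- first match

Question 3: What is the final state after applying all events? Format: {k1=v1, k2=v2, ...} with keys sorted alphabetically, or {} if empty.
Answer: {bar=-10, baz=27, foo=29}

Derivation:
  after event 1 (t=2: SET foo = 41): {foo=41}
  after event 2 (t=10: DEL baz): {foo=41}
  after event 3 (t=14: SET foo = 41): {foo=41}
  after event 4 (t=23: INC foo by 1): {foo=42}
  after event 5 (t=31: SET bar = 39): {bar=39, foo=42}
  after event 6 (t=35: DEC baz by 10): {bar=39, baz=-10, foo=42}
  after event 7 (t=40: DEC foo by 13): {bar=39, baz=-10, foo=29}
  after event 8 (t=41: SET baz = 27): {bar=39, baz=27, foo=29}
  after event 9 (t=44: SET bar = -10): {bar=-10, baz=27, foo=29}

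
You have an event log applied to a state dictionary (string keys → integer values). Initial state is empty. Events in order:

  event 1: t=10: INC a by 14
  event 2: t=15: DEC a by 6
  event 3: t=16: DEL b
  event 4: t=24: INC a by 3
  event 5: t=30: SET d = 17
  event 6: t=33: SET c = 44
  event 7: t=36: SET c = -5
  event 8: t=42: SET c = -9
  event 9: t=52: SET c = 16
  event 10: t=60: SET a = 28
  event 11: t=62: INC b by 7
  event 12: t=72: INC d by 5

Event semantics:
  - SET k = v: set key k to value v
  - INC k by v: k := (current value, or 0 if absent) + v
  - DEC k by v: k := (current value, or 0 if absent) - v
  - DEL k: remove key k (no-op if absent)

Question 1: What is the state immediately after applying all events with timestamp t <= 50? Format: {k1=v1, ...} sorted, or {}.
Apply events with t <= 50 (8 events):
  after event 1 (t=10: INC a by 14): {a=14}
  after event 2 (t=15: DEC a by 6): {a=8}
  after event 3 (t=16: DEL b): {a=8}
  after event 4 (t=24: INC a by 3): {a=11}
  after event 5 (t=30: SET d = 17): {a=11, d=17}
  after event 6 (t=33: SET c = 44): {a=11, c=44, d=17}
  after event 7 (t=36: SET c = -5): {a=11, c=-5, d=17}
  after event 8 (t=42: SET c = -9): {a=11, c=-9, d=17}

Answer: {a=11, c=-9, d=17}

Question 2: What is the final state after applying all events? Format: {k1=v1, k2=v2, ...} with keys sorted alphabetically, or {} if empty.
  after event 1 (t=10: INC a by 14): {a=14}
  after event 2 (t=15: DEC a by 6): {a=8}
  after event 3 (t=16: DEL b): {a=8}
  after event 4 (t=24: INC a by 3): {a=11}
  after event 5 (t=30: SET d = 17): {a=11, d=17}
  after event 6 (t=33: SET c = 44): {a=11, c=44, d=17}
  after event 7 (t=36: SET c = -5): {a=11, c=-5, d=17}
  after event 8 (t=42: SET c = -9): {a=11, c=-9, d=17}
  after event 9 (t=52: SET c = 16): {a=11, c=16, d=17}
  after event 10 (t=60: SET a = 28): {a=28, c=16, d=17}
  after event 11 (t=62: INC b by 7): {a=28, b=7, c=16, d=17}
  after event 12 (t=72: INC d by 5): {a=28, b=7, c=16, d=22}

Answer: {a=28, b=7, c=16, d=22}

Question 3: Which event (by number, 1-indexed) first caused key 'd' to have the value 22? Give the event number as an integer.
Looking for first event where d becomes 22:
  event 5: d = 17
  event 6: d = 17
  event 7: d = 17
  event 8: d = 17
  event 9: d = 17
  event 10: d = 17
  event 11: d = 17
  event 12: d 17 -> 22  <-- first match

Answer: 12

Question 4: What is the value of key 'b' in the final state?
Answer: 7

Derivation:
Track key 'b' through all 12 events:
  event 1 (t=10: INC a by 14): b unchanged
  event 2 (t=15: DEC a by 6): b unchanged
  event 3 (t=16: DEL b): b (absent) -> (absent)
  event 4 (t=24: INC a by 3): b unchanged
  event 5 (t=30: SET d = 17): b unchanged
  event 6 (t=33: SET c = 44): b unchanged
  event 7 (t=36: SET c = -5): b unchanged
  event 8 (t=42: SET c = -9): b unchanged
  event 9 (t=52: SET c = 16): b unchanged
  event 10 (t=60: SET a = 28): b unchanged
  event 11 (t=62: INC b by 7): b (absent) -> 7
  event 12 (t=72: INC d by 5): b unchanged
Final: b = 7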